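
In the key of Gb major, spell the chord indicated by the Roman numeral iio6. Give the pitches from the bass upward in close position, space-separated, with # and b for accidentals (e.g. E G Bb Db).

iio6 is the diminished supertonic triad, borrowed from the parallel minor. In Gb major that root is Ab.
So the chord is Ab-Cb-Ebb, a diminished triad.
The figured bass 6 indicates first inversion, placing the third (Cb) in the bass: Cb-Ebb-Ab.

Cb Ebb Ab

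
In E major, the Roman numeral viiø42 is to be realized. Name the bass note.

C#

viiø in E major has root D#; the chord is D#-F#-A-C#.
The figure 42 means third inversion — the seventh is in the bass.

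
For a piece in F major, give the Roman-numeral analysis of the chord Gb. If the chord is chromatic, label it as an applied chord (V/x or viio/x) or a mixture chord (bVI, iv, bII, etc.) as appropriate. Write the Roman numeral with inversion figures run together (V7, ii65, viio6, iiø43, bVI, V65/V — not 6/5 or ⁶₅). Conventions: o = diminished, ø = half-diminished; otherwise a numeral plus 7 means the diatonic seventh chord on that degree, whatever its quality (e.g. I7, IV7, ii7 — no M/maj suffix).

bII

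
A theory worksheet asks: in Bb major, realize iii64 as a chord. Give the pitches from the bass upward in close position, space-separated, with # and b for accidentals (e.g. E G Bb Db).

In Bb major, scale degree 3 is D, and the diatonic chord built there is a minor triad.
That chord is spelled D-F-A.
With the 64 figure the chord is in second inversion; from the bass A upward in close position it reads A-D-F.

A D F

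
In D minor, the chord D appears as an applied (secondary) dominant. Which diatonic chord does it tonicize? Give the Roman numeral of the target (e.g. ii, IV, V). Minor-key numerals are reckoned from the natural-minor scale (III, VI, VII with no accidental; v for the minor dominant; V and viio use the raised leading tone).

iv

The chord is a major triad on D.
A dominant resolves down a perfect fifth: D → G. In D minor, G is scale degree 4, i.e. iv.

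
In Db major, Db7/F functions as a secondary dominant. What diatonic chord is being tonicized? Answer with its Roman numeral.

IV

The chord is a dominant seventh chord on Db.
A dominant resolves down a perfect fifth: Db → Gb. In Db major, Gb is scale degree 4, i.e. IV.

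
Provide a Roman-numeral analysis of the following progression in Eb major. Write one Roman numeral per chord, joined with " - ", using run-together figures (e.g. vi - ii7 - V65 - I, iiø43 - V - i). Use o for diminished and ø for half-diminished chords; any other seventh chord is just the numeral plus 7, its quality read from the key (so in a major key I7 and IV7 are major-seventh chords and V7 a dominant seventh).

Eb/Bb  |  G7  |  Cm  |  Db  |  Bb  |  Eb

Eb/Bb: major triad on Eb = scale degree 1 → I64.
G7 is the secondary dominant of vi (dominant seventh chord on G): V7/vi.
Cm: root C is the submediant; minor triad there is vi.
Db: major triad on Db — chromatic; bVII (borrowed from the parallel minor).
Bb: major triad on Bb = scale degree 5 → V.
Eb: root Eb is the tonic; major triad there is I.

I64 - V7/vi - vi - bVII - V - I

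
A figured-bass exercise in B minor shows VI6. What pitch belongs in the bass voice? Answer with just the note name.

B

VI in B minor has root G; the chord is G-B-D.
The figure 6 means first inversion — the third is in the bass.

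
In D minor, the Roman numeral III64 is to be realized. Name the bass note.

III in D minor has root F; the chord is F-A-C.
The figure 64 means second inversion — the fifth is in the bass.

C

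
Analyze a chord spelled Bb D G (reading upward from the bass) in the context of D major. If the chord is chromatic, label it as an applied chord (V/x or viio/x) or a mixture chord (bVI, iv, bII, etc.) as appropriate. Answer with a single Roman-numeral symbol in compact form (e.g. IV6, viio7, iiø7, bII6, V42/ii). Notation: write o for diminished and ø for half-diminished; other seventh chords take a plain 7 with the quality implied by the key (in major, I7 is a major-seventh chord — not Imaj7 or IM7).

iv6

The pitches G-Bb-D form a minor triad rooted on G.
G is the fourth degree of D major. This is the minor subdominant, borrowed from the parallel minor.
With Bb in the bass the chord is in first inversion, so the figured bass is 6.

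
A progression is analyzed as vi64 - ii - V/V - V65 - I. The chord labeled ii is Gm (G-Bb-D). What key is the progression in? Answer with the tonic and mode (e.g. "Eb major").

F major

ii is given as G-Bb-D — a minor triad with root G.
ii on G implies G is the supertonic; that puts the tonic at F, and the lowercase numeral fits major mode.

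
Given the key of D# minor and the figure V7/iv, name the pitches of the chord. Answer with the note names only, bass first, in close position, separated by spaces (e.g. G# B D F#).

V7/iv is a secondary dominant — the dominant seventh of iv. iv in D# minor is G#, so the applied chord's root is D#, a perfect fifth above.
Building a dominant seventh chord on D# gives D#-F##-A#-C#.

D# F## A# C#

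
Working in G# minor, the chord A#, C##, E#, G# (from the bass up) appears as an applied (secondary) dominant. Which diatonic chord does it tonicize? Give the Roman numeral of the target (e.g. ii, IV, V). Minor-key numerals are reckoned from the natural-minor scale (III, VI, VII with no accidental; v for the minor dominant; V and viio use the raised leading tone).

V

The chord is a dominant seventh chord on A#.
A dominant resolves down a perfect fifth: A# → D#. In G# minor, D# is scale degree 5, i.e. V.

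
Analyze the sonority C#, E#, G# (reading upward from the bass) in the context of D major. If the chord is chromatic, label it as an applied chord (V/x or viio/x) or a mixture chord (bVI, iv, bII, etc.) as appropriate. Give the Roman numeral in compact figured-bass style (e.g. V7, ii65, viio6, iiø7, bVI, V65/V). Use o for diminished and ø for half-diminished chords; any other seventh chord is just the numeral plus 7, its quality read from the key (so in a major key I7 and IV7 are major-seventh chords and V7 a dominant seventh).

The pitches C#-E#-G# form a major triad rooted on C#.
C# is not a diatonic chord root with this quality in D major, but it lies a perfect fifth above F# (iii), so the chord functions as an applied dominant of iii.

V/iii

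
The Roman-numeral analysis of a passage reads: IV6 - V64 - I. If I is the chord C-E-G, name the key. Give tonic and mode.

The chord C is a major triad rooted on C; its label is I.
If C is scale degree 1 and the mode makes that degree carry a major triad, the tonic is C and the mode is major.

C major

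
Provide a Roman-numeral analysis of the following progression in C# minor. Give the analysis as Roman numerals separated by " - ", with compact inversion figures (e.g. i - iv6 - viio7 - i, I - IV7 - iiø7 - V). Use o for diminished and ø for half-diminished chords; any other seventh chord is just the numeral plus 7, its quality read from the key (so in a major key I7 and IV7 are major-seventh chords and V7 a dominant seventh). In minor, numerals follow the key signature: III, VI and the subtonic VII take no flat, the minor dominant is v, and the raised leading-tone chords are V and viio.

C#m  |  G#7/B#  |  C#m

i - V65 - i

C#m: minor triad on C# = scale degree 1 → i.
G#7/B# has root G#, degree 5 in C# minor, so V65.
C#m: root C# is the tonic; minor triad there is i.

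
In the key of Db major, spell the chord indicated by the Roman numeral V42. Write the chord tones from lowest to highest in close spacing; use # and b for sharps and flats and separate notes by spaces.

Gb Ab C Eb

In Db major, the dominant is Ab, and the diatonic chord built there is a dominant seventh chord.
That chord is spelled Ab-C-Eb-Gb.
With the 42 figure the chord is in third inversion; from the bass Gb upward in close position it reads Gb-Ab-C-Eb.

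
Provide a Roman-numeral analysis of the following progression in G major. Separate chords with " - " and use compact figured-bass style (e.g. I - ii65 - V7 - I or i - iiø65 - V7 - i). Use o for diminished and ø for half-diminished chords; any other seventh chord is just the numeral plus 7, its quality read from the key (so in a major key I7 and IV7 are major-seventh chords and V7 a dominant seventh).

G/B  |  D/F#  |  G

I6 - V6 - I

G/B has root G, degree 1 in G major, so I6.
D/F#: root D is the dominant; major triad there is V6.
G: major triad on G = scale degree 1 → I.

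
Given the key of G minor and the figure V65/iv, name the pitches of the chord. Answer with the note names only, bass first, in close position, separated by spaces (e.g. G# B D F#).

B D F G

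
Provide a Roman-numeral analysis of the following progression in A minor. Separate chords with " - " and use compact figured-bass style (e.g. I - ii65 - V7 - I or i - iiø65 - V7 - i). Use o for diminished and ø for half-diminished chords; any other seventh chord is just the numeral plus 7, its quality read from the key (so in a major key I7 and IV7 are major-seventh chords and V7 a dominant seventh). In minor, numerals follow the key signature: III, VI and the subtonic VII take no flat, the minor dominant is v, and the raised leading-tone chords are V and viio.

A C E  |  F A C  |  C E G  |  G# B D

A-C-E has root A, degree 1 in A minor, so i.
F-A-C: root F is the submediant; major triad there is VI.
C-E-G has root C, degree 3 in A minor, so III.
G#-B-D: diminished triad on G# = scale degree 7 → viio.

i - VI - III - viio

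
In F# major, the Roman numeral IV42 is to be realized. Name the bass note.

IV in F# major has root B; the chord is B-D#-F#-A#.
The figure 42 means third inversion — the seventh is in the bass.

A#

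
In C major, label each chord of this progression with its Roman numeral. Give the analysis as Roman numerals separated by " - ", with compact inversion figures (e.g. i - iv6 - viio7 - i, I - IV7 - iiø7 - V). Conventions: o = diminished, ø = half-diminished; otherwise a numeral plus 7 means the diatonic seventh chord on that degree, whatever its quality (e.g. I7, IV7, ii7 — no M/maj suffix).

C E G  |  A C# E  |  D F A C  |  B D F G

I - V/ii - ii7 - V65

C-E-G: root C is the tonic; major triad there is I.
A-C#-E is the secondary dominant of ii (major triad on A): V/ii.
D-F-A-C has root D, degree 2 in C major, so ii7.
B-D-F-G: dominant seventh chord on G = scale degree 5 → V65.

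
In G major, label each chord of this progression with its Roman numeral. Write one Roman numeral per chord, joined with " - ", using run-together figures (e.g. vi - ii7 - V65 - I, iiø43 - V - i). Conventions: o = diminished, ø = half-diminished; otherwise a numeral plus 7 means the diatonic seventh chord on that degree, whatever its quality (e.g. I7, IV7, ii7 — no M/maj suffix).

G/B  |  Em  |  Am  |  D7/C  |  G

I6 - vi - ii - V42 - I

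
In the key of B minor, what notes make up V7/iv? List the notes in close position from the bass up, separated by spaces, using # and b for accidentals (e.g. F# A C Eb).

B D# F# A

V7/iv is a secondary dominant — the dominant seventh of iv. iv in B minor is E, so the applied chord's root is B, a perfect fifth above.
Building a dominant seventh chord on B gives B-D#-F#-A.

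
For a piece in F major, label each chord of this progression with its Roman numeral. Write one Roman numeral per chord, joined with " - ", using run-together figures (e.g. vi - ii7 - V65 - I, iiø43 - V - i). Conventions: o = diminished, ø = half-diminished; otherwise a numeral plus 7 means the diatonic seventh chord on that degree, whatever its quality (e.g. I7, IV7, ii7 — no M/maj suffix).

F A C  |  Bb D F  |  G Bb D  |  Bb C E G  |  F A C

F-A-C: major triad on F = scale degree 1 → I.
Bb-D-F: root Bb is the subdominant; major triad there is IV.
G-Bb-D: minor triad on G = scale degree 2 → ii.
Bb-C-E-G: root C is the dominant; dominant seventh chord there is V42.
F-A-C has root F, degree 1 in F major, so I.

I - IV - ii - V42 - I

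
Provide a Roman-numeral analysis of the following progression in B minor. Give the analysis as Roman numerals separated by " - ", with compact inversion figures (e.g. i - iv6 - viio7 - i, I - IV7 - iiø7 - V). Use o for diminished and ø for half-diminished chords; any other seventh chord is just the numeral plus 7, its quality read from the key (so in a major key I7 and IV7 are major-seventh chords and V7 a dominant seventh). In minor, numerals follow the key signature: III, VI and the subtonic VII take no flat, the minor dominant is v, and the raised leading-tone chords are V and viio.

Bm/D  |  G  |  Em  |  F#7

Bm/D: minor triad on B = scale degree 1 → i6.
G: root G is the submediant; major triad there is VI.
Em: root E is the subdominant; minor triad there is iv.
F#7: root F# is the dominant; dominant seventh chord there is V7.

i6 - VI - iv - V7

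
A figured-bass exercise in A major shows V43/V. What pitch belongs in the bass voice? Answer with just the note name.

F#

The applied chord V43/V is rooted on B: B-D#-F#-A.
The figure 43 means second inversion — the fifth is in the bass.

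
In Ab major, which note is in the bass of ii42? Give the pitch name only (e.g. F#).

Ab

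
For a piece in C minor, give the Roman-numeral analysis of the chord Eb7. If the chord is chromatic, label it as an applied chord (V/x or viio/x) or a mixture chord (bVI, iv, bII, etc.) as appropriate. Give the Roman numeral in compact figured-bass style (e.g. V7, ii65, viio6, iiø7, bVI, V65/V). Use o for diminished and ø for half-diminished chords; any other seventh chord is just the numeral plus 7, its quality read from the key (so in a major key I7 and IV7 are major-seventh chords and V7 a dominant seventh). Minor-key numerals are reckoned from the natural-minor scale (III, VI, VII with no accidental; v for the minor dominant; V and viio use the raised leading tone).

V7/VI

Stacked in thirds the chord is Eb-G-Bb-Db: a dominant seventh chord on Eb.
Eb is not a diatonic chord root with this quality in C minor, but it lies a perfect fifth above Ab (VI), so the chord functions as an applied dominant of VI.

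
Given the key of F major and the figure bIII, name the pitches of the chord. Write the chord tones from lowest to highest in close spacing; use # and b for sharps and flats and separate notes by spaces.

bIII is a major triad on the lowered third degree, borrowed from the parallel minor. In F major that root is Ab.
So the chord is Ab-C-Eb.

Ab C Eb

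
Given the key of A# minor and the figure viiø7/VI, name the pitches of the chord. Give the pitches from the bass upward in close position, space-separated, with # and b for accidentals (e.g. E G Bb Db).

E# G# B D#

The slash marks an applied leading-tone chord: viio of VI. In A# minor, VI is F#, so the leading tone to it is E#, a half step below.
Building a half-diminished seventh chord on E# gives E#-G#-B-D#.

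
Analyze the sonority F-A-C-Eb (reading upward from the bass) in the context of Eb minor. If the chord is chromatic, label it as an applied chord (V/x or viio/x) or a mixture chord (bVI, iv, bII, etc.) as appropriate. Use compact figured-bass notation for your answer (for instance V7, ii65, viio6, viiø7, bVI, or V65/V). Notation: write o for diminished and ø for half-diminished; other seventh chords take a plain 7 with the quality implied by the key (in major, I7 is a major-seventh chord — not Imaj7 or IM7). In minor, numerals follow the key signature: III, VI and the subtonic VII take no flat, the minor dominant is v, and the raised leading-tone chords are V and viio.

V7/V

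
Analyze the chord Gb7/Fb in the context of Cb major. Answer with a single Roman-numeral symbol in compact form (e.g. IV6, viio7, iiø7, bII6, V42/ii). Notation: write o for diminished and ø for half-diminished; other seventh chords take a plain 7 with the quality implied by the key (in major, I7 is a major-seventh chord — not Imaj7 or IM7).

V42

Stacked in thirds the chord is Gb-Bb-Db-Fb: a dominant seventh chord on Gb.
Gb is scale degree 5 in Cb major, and a dominant seventh chord on that degree is written V7.
With Fb in the bass the chord is in third inversion, so the figured bass is 42.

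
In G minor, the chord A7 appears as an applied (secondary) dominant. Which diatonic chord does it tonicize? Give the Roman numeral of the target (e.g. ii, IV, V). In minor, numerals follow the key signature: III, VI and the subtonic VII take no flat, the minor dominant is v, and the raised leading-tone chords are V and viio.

V

The chord is a dominant seventh chord on A.
A dominant resolves down a perfect fifth: A → D. In G minor, D is scale degree 5, i.e. V.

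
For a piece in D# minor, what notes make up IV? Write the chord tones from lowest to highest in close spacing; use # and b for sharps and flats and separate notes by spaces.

G# B# D#

Scale degree 4 in D# minor is G#; here the chord built on it is altered to a major triad. IV is the major subdominant, borrowed from the parallel major.
So the chord is G#-B#-D#.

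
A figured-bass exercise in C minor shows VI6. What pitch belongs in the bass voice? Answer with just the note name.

C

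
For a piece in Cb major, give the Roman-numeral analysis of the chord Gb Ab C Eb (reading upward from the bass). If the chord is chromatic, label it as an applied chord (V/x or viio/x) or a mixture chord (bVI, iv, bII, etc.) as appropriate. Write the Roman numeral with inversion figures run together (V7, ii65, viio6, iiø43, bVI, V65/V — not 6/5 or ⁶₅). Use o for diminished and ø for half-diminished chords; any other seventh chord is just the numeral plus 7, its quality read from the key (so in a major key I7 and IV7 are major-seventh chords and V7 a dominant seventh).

V42/ii

Stacked in thirds the chord is Ab-C-Eb-Gb: a dominant seventh chord on Ab.
Ab is not a diatonic chord root with this quality in Cb major, but it lies a perfect fifth above Db (ii), so the chord functions as an applied dominant of ii.
With Gb in the bass the chord is in third inversion, so the figured bass is 42.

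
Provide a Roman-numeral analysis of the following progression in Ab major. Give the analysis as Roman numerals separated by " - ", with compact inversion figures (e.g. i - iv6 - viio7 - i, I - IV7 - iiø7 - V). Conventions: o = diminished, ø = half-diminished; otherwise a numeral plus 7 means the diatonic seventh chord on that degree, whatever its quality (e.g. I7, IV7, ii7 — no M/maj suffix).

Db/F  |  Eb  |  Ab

Db/F: major triad on Db = scale degree 4 → IV6.
Eb has root Eb, degree 5 in Ab major, so V.
Ab: major triad on Ab = scale degree 1 → I.

IV6 - V - I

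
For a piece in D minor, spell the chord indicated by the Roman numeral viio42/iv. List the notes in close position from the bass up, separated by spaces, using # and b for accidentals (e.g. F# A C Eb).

The slash marks an applied leading-tone chord: viio of iv. In D minor, iv is G, so the leading tone to it is F#, a half step below.
Building a fully diminished seventh chord on F# gives F#-A-C-Eb.
With the 42 figure the chord is in third inversion; from the bass Eb upward in close position it reads Eb-F#-A-C.

Eb F# A C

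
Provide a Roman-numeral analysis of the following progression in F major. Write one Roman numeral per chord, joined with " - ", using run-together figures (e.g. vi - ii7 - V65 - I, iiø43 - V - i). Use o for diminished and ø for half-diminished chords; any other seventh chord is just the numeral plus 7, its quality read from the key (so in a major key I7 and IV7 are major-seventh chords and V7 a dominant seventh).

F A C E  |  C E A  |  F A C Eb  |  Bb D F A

I7 - iii6 - V7/IV - IV7

F-A-C-E: major seventh chord on F = scale degree 1 → I7.
C-E-A has root A, degree 3 in F major, so iii6.
F-A-C-Eb: chromatic; F is V of IV, so V7/IV.
Bb-D-F-A has root Bb, degree 4 in F major, so IV7.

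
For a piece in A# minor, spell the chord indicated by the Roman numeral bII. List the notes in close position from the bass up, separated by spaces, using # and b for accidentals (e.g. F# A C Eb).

Scale degree 2 in A# minor is B#; lowering it a half step gives B. bII is the Neapolitan chord — a major triad on the lowered second degree.
So the chord is B-D#-F#.

B D# F#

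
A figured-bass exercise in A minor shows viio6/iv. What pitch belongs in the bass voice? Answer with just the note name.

The applied chord viio6/iv is rooted on C#: C#-E-G.
The figure 6 means first inversion — the third is in the bass.

E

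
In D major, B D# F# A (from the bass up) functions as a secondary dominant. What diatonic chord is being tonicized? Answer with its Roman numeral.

ii

The chord is a dominant seventh chord on B.
A dominant resolves down a perfect fifth: B → E. In D major, E is scale degree 2, i.e. ii.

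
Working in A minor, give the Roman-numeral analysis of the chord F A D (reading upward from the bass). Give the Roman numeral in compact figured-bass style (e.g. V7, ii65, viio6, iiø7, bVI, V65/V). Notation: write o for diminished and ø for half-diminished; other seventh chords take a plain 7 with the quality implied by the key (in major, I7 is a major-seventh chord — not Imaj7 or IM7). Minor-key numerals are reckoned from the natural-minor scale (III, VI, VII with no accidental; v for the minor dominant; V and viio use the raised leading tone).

iv6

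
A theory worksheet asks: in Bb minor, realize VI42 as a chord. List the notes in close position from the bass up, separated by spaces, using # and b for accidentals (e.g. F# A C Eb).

The numeral's case and figure indicate a major seventh chord. In Bb minor its root, scale degree 6, is Gb.
Stacking thirds from Gb gives Gb-Bb-Db-F.
With the 42 figure the chord is in third inversion; from the bass F upward in close position it reads F-Gb-Bb-Db.

F Gb Bb Db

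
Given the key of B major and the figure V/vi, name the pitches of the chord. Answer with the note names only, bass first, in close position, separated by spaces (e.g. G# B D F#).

V/vi is a secondary dominant — the dominant triad of vi. vi in B major is G#, so the applied chord's root is D#, a perfect fifth above.
Building a major triad on D# gives D#-F##-A#.

D# F## A#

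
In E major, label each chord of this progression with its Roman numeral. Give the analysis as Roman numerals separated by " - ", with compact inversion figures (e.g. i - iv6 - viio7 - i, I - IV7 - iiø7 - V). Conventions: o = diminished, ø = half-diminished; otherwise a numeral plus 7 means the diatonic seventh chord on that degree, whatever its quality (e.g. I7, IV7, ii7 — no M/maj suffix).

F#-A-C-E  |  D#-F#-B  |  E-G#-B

iiø7 - V6 - I

F#-A-C-E: half-diminished seventh chord on F# — chromatic; iiø7 (borrowed from the parallel minor).
D#-F#-B: major triad on B = scale degree 5 → V6.
E-G#-B: root E is the tonic; major triad there is I.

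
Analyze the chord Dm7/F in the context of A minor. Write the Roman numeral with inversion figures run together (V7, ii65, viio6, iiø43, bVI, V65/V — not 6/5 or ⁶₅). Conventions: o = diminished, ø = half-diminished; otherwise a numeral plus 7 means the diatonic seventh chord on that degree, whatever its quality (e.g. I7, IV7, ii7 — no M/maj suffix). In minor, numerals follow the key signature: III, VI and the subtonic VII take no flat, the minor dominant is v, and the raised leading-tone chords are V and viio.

iv65

The pitches D-F-A-C form a minor seventh chord rooted on D.
D is scale degree 4 in A minor, and a minor seventh chord on that degree is written iv7.
With F in the bass the chord is in first inversion, so the figured bass is 65.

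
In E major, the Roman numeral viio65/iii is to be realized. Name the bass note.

The applied chord viio65/iii is rooted on F##: F##-A#-C#-E.
The figure 65 means first inversion — the third is in the bass.

A#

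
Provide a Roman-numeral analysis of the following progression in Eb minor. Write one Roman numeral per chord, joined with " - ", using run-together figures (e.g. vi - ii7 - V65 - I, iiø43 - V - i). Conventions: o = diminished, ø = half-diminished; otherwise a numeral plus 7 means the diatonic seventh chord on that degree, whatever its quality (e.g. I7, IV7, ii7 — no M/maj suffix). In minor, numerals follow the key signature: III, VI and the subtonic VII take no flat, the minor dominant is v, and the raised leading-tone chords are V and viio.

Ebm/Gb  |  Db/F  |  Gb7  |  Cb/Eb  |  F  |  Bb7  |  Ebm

i6 - VII6 - V7/VI - VI6 - V/V - V7 - i

Ebm/Gb: minor triad on Eb = scale degree 1 → i6.
Db/F: major triad on Db = scale degree 7 → VII6.
Gb7: a dominant seventh chord on Gb, the applied dominant of VI → V7/VI.
Cb/Eb has root Cb, degree 6 in Eb minor, so VI6.
F is the secondary dominant of V (major triad on F): V/V.
Bb7 has root Bb, degree 5 in Eb minor, so V7.
Ebm has root Eb, degree 1 in Eb minor, so i.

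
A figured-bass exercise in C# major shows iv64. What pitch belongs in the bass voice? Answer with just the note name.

C#

iv in C# major has root F#; the chord is F#-A-C#.
The figure 64 means second inversion — the fifth is in the bass.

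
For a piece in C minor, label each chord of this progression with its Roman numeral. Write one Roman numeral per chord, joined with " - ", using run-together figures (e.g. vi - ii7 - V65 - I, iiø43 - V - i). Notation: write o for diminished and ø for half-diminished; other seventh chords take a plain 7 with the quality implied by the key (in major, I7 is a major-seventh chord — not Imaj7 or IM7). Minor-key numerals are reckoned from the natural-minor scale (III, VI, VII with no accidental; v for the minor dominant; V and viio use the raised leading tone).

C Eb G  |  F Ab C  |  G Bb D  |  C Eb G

i - iv - v - i

C-Eb-G has root C, degree 1 in C minor, so i.
F-Ab-C: root F is the subdominant; minor triad there is iv.
G-Bb-D: root G is the dominant; minor triad there is v.
C-Eb-G: minor triad on C = scale degree 1 → i.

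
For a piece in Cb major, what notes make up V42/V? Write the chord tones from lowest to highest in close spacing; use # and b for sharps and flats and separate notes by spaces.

V42/V is a secondary dominant — the dominant seventh of V. V in Cb major is Gb, so the applied chord's root is Db, a perfect fifth above.
Building a dominant seventh chord on Db gives Db-F-Ab-Cb.
With the 42 figure the chord is in third inversion; from the bass Cb upward in close position it reads Cb-Db-F-Ab.

Cb Db F Ab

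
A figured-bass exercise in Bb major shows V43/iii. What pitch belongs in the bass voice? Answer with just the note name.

The applied chord V43/iii is rooted on A: A-C#-E-G.
The figure 43 means second inversion — the fifth is in the bass.

E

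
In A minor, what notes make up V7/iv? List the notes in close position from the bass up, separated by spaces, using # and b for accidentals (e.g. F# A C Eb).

V7/iv is a secondary dominant — the dominant seventh of iv. iv in A minor is D, so the applied chord's root is A, a perfect fifth above.
Building a dominant seventh chord on A gives A-C#-E-G.

A C# E G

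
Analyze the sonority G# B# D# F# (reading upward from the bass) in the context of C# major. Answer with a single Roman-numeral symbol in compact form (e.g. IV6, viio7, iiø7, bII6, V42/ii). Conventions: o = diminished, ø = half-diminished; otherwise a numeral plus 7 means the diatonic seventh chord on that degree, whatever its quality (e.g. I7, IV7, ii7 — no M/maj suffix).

V7

Stacked in thirds the chord is G#-B#-D#-F#: a dominant seventh chord on G#.
G# is scale degree 5 in C# major, and a dominant seventh chord on that degree is written V7.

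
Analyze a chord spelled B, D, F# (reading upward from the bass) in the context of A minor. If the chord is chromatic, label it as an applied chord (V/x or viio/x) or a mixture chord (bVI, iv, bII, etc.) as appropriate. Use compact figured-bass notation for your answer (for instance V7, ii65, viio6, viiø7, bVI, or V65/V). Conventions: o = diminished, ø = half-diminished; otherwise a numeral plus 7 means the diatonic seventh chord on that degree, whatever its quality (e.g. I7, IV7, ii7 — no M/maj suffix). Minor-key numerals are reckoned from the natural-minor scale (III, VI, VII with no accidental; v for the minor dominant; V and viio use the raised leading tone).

ii

The pitches B-D-F# form a minor triad rooted on B.
B is the second degree of A minor. This is the minor supertonic, borrowed from the parallel major (the Dorian ii).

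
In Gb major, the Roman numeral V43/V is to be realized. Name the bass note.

The applied chord V43/V is rooted on Ab: Ab-C-Eb-Gb.
The figure 43 means second inversion — the fifth is in the bass.

Eb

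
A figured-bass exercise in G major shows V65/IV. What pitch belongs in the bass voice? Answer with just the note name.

The applied chord V65/IV is rooted on G: G-B-D-F.
The figure 65 means first inversion — the third is in the bass.

B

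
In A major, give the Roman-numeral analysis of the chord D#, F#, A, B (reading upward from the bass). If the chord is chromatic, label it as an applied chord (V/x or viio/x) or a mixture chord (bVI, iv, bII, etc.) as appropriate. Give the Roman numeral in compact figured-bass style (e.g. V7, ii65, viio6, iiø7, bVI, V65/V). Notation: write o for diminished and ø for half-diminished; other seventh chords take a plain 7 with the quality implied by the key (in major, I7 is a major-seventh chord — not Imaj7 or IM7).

The pitches B-D#-F#-A form a dominant seventh chord rooted on B.
B is not a diatonic chord root with this quality in A major, but it lies a perfect fifth above E (V), so the chord functions as an applied dominant of V.
With D# in the bass the chord is in first inversion, so the figured bass is 65.

V65/V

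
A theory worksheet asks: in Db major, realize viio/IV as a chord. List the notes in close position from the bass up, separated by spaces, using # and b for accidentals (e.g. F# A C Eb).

F Ab Cb

The slash marks an applied leading-tone chord: viio of IV. In Db major, IV is Gb, so the leading tone to it is F, a half step below.
Building a diminished triad on F gives F-Ab-Cb.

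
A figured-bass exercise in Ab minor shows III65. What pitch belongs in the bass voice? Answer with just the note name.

Eb

III in Ab minor has root Cb; the chord is Cb-Eb-Gb-Bb.
The figure 65 means first inversion — the third is in the bass.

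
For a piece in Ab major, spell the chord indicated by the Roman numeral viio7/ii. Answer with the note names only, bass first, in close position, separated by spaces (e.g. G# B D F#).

The slash marks an applied leading-tone chord: viio of ii. In Ab major, ii is Bb, so the leading tone to it is A, a half step below.
Building a fully diminished seventh chord on A gives A-C-Eb-Gb.

A C Eb Gb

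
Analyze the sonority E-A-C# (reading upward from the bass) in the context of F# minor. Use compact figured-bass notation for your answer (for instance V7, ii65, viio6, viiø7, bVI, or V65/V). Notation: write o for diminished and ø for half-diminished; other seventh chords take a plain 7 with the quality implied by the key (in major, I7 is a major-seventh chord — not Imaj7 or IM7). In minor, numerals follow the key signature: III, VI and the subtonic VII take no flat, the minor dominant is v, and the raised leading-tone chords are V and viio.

Stacked in thirds the chord is A-C#-E: a major triad on A.
A is scale degree 3 in F# minor, and a major triad on that degree is written III.
With E in the bass the chord is in second inversion, so the figured bass is 64.

III64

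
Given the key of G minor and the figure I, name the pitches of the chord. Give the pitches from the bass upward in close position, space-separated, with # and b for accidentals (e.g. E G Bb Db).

G B D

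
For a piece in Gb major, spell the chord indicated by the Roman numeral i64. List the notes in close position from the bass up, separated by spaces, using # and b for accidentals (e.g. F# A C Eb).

Db Gb Bbb

Scale degree 1 in Gb major is Gb; here the chord built on it is altered to a minor triad. i64 is the minor tonic, borrowed from the parallel minor.
So the chord is Gb-Bbb-Db.
The figured bass 64 indicates second inversion, placing the fifth (Db) in the bass: Db-Gb-Bbb.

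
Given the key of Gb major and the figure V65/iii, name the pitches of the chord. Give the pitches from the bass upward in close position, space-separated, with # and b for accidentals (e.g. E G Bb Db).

A C Eb F

The slash means an applied dominant: we want the dominant of iii. In Gb major, iii is Bb minor, and its dominant is built on F.
Building a dominant seventh chord on F gives F-A-C-Eb.
With the 65 figure the chord is in first inversion; from the bass A upward in close position it reads A-C-Eb-F.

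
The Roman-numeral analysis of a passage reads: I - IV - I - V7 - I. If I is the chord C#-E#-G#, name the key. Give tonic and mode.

C# major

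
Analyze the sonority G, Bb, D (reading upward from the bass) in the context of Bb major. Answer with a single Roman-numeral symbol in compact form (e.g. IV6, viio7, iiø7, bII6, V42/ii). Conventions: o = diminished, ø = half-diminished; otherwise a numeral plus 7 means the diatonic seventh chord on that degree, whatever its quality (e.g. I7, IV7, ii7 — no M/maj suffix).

vi

Stacked in thirds the chord is G-Bb-D: a minor triad on G.
In Bb major, G is the submediant; the diatonic minor triad there is vi.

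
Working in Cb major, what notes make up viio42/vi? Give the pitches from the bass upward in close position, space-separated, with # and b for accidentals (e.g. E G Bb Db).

Fb G Bb Db

viio42/vi is a secondary leading-tone chord. The target vi is Ab in Cb major; the applied chord is rooted a semitone below, on G.
Building a fully diminished seventh chord on G gives G-Bb-Db-Fb.
With the 42 figure the chord is in third inversion; from the bass Fb upward in close position it reads Fb-G-Bb-Db.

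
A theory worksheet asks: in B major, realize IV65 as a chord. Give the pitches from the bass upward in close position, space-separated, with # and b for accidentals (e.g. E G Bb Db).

The numeral's case and figure indicate a major seventh chord. In B major its root, the fourth degree, is E.
Stacking thirds from E gives E-G#-B-D#.
With the 65 figure the chord is in first inversion; from the bass G# upward in close position it reads G#-B-D#-E.

G# B D# E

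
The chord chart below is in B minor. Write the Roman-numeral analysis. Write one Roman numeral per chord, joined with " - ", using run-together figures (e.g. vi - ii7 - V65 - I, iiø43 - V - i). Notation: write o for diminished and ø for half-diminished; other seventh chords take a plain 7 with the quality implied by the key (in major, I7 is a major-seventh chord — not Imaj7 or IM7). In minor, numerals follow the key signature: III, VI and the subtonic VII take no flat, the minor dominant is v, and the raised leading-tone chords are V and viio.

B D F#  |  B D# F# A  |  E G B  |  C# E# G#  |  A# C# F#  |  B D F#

i - V7/iv - iv - V/V - V6 - i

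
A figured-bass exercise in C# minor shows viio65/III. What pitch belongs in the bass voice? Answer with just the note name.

F#

The applied chord viio65/III is rooted on D#: D#-F#-A-C.
The figure 65 means first inversion — the third is in the bass.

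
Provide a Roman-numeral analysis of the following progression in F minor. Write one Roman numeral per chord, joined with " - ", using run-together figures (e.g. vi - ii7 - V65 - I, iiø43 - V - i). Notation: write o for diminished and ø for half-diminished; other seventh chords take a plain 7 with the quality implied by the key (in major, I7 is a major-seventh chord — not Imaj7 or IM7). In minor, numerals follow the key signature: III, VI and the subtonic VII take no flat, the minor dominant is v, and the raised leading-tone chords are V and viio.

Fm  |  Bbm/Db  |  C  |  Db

Fm: minor triad on F = scale degree 1 → i.
Bbm/Db: root Bb is the subdominant; minor triad there is iv6.
C has root C, degree 5 in F minor, so V.
Db has root Db, degree 6 in F minor, so VI.

i - iv6 - V - VI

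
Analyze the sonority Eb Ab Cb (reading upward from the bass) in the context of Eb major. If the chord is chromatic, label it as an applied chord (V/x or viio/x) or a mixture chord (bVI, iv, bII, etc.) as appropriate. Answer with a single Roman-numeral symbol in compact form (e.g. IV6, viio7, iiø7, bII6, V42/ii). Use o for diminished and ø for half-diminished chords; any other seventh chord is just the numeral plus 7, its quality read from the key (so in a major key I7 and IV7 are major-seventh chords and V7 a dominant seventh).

Stacked in thirds the chord is Ab-Cb-Eb: a minor triad on Ab.
Ab is the fourth degree of Eb major. This is the minor subdominant, borrowed from the parallel minor.
With Eb in the bass the chord is in second inversion, so the figured bass is 64.

iv64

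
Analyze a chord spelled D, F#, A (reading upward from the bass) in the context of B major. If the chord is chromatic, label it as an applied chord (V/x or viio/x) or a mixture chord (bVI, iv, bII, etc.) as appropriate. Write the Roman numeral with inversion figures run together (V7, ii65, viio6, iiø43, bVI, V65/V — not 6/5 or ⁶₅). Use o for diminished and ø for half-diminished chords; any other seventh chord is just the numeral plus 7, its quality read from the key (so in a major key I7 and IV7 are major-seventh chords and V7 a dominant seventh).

bIII

Stacked in thirds the chord is D-F#-A: a major triad on D.
D is the lowered third degree of B major (diatonic 3 would be D#). This is a major triad on the lowered third degree, borrowed from the parallel minor.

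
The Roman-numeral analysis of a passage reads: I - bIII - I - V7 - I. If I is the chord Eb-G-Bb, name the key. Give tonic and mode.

The anchor chord is a major triad on Eb, labeled I.
If Eb is scale degree 1 and the mode makes that degree carry a major triad, the tonic is Eb and the mode is major.

Eb major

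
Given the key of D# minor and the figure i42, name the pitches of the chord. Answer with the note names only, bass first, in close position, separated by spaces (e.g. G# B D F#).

C# D# F# A#

The numeral's case and figure indicate a minor seventh chord. In D# minor its root, scale degree 1, is D#.
Stacking thirds from D# gives D#-F#-A#-C#.
With the 42 figure the chord is in third inversion; from the bass C# upward in close position it reads C#-D#-F#-A#.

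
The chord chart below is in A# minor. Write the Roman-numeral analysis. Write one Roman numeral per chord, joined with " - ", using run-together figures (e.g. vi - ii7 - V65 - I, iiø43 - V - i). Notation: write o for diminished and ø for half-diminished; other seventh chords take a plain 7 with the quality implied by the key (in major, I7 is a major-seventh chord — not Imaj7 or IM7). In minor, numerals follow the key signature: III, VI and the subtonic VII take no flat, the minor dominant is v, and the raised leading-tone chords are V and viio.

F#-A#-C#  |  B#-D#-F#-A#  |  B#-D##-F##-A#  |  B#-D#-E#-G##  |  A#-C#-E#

F#-A#-C# has root F#, degree 6 in A# minor, so VI.
B#-D#-F#-A# has root B#, degree 2 in A# minor, so iiø7.
B#-D##-F##-A#: chromatic; B# is V of V, so V7/V.
B#-D#-E#-G## has root E#, degree 5 in A# minor, so V43.
A#-C#-E# has root A#, degree 1 in A# minor, so i.

VI - iiø7 - V7/V - V43 - i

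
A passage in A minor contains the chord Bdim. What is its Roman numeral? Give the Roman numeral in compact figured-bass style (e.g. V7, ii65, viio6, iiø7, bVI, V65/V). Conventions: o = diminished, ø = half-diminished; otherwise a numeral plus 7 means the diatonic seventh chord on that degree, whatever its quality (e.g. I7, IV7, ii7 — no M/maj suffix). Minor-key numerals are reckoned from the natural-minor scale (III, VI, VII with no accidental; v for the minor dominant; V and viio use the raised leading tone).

iio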